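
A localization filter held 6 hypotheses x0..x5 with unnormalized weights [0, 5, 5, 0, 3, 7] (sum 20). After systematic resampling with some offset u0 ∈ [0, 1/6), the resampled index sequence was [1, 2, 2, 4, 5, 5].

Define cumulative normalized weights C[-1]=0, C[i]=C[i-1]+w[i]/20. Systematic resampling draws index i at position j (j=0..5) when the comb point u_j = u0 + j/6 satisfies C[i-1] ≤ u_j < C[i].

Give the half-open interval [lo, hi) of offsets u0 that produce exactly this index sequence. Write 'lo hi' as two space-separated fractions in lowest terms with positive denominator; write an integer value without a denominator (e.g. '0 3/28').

1/12 3/20

C = [0, 1/4, 1/2, 1/2, 13/20, 1]
j=0 picked index 1: u0 ∈ [0, 1/4)
j=1 picked index 2: u0 ∈ [1/12, 1/3)
j=2 picked index 2: u0 ∈ [-1/12, 1/6)
j=3 picked index 4: u0 ∈ [0, 3/20)
j=4 picked index 5: u0 ∈ [-1/60, 1/3)
j=5 picked index 5: u0 ∈ [-11/60, 1/6)
intersection: [1/12, 3/20)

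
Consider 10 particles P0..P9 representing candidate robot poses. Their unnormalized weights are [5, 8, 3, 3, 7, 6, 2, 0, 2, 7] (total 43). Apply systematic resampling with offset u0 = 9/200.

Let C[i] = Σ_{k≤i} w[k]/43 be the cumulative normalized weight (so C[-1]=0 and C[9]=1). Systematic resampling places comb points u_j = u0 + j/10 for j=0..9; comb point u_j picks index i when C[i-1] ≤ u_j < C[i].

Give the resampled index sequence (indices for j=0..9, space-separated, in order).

0 1 1 2 4 4 5 6 9 9

C = [5/43, 13/43, 16/43, 19/43, 26/43, 32/43, 34/43, 34/43, 36/43, 1]
j=0: u_0=9/200 ∈ [0, 5/43) → index 0
j=1: u_1=29/200 ∈ [5/43, 13/43) → index 1
j=2: u_2=49/200 ∈ [5/43, 13/43) → index 1
j=3: u_3=69/200 ∈ [13/43, 16/43) → index 2
j=4: u_4=89/200 ∈ [19/43, 26/43) → index 4
j=5: u_5=109/200 ∈ [19/43, 26/43) → index 4
j=6: u_6=129/200 ∈ [26/43, 32/43) → index 5
j=7: u_7=149/200 ∈ [32/43, 34/43) → index 6
j=8: u_8=169/200 ∈ [36/43, 1) → index 9
j=9: u_9=189/200 ∈ [36/43, 1) → index 9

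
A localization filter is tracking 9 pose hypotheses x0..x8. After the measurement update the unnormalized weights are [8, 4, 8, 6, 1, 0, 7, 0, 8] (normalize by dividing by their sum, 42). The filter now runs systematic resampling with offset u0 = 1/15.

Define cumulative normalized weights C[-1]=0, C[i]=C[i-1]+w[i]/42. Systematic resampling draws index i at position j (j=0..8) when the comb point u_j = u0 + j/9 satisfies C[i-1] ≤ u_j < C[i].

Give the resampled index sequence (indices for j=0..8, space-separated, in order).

0 0 2 2 3 4 6 8 8

C = [4/21, 2/7, 10/21, 13/21, 9/14, 9/14, 17/21, 17/21, 1]
j=0: u_0=1/15 ∈ [0, 4/21) → index 0
j=1: u_1=8/45 ∈ [0, 4/21) → index 0
j=2: u_2=13/45 ∈ [2/7, 10/21) → index 2
j=3: u_3=2/5 ∈ [2/7, 10/21) → index 2
j=4: u_4=23/45 ∈ [10/21, 13/21) → index 3
j=5: u_5=28/45 ∈ [13/21, 9/14) → index 4
j=6: u_6=11/15 ∈ [9/14, 17/21) → index 6
j=7: u_7=38/45 ∈ [17/21, 1) → index 8
j=8: u_8=43/45 ∈ [17/21, 1) → index 8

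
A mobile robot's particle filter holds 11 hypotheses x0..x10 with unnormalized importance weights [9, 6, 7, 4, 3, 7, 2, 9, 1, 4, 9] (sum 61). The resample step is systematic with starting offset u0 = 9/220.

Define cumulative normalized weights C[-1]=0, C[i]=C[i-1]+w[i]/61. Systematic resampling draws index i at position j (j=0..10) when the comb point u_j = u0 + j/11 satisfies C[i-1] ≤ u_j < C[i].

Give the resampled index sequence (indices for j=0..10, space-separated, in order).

0 0 1 2 3 5 5 7 7 10 10

C = [9/61, 15/61, 22/61, 26/61, 29/61, 36/61, 38/61, 47/61, 48/61, 52/61, 1]
j=0: u_0=9/220 ∈ [0, 9/61) → index 0
j=1: u_1=29/220 ∈ [0, 9/61) → index 0
j=2: u_2=49/220 ∈ [9/61, 15/61) → index 1
j=3: u_3=69/220 ∈ [15/61, 22/61) → index 2
j=4: u_4=89/220 ∈ [22/61, 26/61) → index 3
j=5: u_5=109/220 ∈ [29/61, 36/61) → index 5
j=6: u_6=129/220 ∈ [29/61, 36/61) → index 5
j=7: u_7=149/220 ∈ [38/61, 47/61) → index 7
j=8: u_8=169/220 ∈ [38/61, 47/61) → index 7
j=9: u_9=189/220 ∈ [52/61, 1) → index 10
j=10: u_10=19/20 ∈ [52/61, 1) → index 10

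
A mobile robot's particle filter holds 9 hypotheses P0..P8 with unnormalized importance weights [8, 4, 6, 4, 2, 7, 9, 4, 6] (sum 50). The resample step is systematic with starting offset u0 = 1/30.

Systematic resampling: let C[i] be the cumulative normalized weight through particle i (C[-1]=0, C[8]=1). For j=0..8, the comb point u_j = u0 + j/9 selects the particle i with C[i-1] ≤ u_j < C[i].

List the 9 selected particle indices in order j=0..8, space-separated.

C = [4/25, 6/25, 9/25, 11/25, 12/25, 31/50, 4/5, 22/25, 1]
j=0: u_0=1/30 ∈ [0, 4/25) → index 0
j=1: u_1=13/90 ∈ [0, 4/25) → index 0
j=2: u_2=23/90 ∈ [6/25, 9/25) → index 2
j=3: u_3=11/30 ∈ [9/25, 11/25) → index 3
j=4: u_4=43/90 ∈ [11/25, 12/25) → index 4
j=5: u_5=53/90 ∈ [12/25, 31/50) → index 5
j=6: u_6=7/10 ∈ [31/50, 4/5) → index 6
j=7: u_7=73/90 ∈ [4/5, 22/25) → index 7
j=8: u_8=83/90 ∈ [22/25, 1) → index 8

0 0 2 3 4 5 6 7 8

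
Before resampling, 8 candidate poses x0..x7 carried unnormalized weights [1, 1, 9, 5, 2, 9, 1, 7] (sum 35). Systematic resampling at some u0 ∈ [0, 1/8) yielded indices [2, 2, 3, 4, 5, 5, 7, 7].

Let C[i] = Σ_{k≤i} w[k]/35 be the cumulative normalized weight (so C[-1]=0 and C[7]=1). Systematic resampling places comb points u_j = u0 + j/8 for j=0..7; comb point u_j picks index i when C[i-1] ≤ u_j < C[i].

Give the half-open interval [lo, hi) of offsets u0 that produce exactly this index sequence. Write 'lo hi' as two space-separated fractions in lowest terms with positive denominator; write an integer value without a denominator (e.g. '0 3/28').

23/280 1/8

C = [1/35, 2/35, 11/35, 16/35, 18/35, 27/35, 4/5, 1]
j=0 picked index 2: u0 ∈ [2/35, 11/35)
j=1 picked index 2: u0 ∈ [-19/280, 53/280)
j=2 picked index 3: u0 ∈ [9/140, 29/140)
j=3 picked index 4: u0 ∈ [23/280, 39/280)
j=4 picked index 5: u0 ∈ [1/70, 19/70)
j=5 picked index 5: u0 ∈ [-31/280, 41/280)
j=6 picked index 7: u0 ∈ [1/20, 1/4)
j=7 picked index 7: u0 ∈ [-3/40, 1/8)
intersection: [23/280, 1/8)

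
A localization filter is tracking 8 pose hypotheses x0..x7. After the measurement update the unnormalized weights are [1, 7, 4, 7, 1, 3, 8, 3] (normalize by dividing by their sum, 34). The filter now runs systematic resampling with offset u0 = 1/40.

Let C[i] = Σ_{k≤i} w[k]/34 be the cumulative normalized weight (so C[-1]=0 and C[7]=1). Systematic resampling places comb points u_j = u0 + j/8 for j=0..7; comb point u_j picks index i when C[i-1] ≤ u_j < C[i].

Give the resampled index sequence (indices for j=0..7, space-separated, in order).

C = [1/34, 4/17, 6/17, 19/34, 10/17, 23/34, 31/34, 1]
j=0: u_0=1/40 ∈ [0, 1/34) → index 0
j=1: u_1=3/20 ∈ [1/34, 4/17) → index 1
j=2: u_2=11/40 ∈ [4/17, 6/17) → index 2
j=3: u_3=2/5 ∈ [6/17, 19/34) → index 3
j=4: u_4=21/40 ∈ [6/17, 19/34) → index 3
j=5: u_5=13/20 ∈ [10/17, 23/34) → index 5
j=6: u_6=31/40 ∈ [23/34, 31/34) → index 6
j=7: u_7=9/10 ∈ [23/34, 31/34) → index 6

0 1 2 3 3 5 6 6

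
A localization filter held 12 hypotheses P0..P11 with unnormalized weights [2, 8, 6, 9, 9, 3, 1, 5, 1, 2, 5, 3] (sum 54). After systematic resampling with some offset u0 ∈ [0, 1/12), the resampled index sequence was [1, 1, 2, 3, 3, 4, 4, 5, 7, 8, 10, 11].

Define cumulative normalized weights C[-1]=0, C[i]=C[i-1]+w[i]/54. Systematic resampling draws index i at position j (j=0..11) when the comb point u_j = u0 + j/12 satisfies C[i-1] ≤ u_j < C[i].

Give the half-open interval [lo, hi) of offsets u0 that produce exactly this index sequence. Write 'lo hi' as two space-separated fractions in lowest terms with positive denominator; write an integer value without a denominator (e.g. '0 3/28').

C = [1/27, 5/27, 8/27, 25/54, 17/27, 37/54, 19/27, 43/54, 22/27, 23/27, 17/18, 1]
j=0 picked index 1: u0 ∈ [1/27, 5/27)
j=1 picked index 1: u0 ∈ [-5/108, 11/108)
j=2 picked index 2: u0 ∈ [1/54, 7/54)
j=3 picked index 3: u0 ∈ [5/108, 23/108)
j=4 picked index 3: u0 ∈ [-1/27, 7/54)
j=5 picked index 4: u0 ∈ [5/108, 23/108)
j=6 picked index 4: u0 ∈ [-1/27, 7/54)
j=7 picked index 5: u0 ∈ [5/108, 11/108)
j=8 picked index 7: u0 ∈ [1/27, 7/54)
j=9 picked index 8: u0 ∈ [5/108, 7/108)
j=10 picked index 10: u0 ∈ [1/54, 1/9)
j=11 picked index 11: u0 ∈ [1/36, 1/12)
intersection: [5/108, 7/108)

5/108 7/108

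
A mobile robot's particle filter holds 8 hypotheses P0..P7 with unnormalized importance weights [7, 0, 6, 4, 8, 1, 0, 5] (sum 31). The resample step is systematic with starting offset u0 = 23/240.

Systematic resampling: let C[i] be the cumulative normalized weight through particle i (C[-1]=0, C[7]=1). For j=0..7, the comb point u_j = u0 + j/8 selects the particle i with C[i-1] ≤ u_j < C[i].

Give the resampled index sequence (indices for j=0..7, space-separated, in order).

0 0 2 3 4 4 7 7

C = [7/31, 7/31, 13/31, 17/31, 25/31, 26/31, 26/31, 1]
j=0: u_0=23/240 ∈ [0, 7/31) → index 0
j=1: u_1=53/240 ∈ [0, 7/31) → index 0
j=2: u_2=83/240 ∈ [7/31, 13/31) → index 2
j=3: u_3=113/240 ∈ [13/31, 17/31) → index 3
j=4: u_4=143/240 ∈ [17/31, 25/31) → index 4
j=5: u_5=173/240 ∈ [17/31, 25/31) → index 4
j=6: u_6=203/240 ∈ [26/31, 1) → index 7
j=7: u_7=233/240 ∈ [26/31, 1) → index 7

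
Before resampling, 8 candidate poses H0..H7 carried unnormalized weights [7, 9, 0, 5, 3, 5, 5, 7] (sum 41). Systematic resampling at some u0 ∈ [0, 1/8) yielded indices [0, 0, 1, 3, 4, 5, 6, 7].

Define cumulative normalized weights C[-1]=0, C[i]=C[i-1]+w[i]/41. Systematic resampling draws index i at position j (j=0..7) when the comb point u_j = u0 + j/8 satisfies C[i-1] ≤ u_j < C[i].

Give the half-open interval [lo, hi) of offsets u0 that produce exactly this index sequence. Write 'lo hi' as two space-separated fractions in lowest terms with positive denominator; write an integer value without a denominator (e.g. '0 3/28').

C = [7/41, 16/41, 16/41, 21/41, 24/41, 29/41, 34/41, 1]
j=0 picked index 0: u0 ∈ [0, 7/41)
j=1 picked index 0: u0 ∈ [-1/8, 15/328)
j=2 picked index 1: u0 ∈ [-13/164, 23/164)
j=3 picked index 3: u0 ∈ [5/328, 45/328)
j=4 picked index 4: u0 ∈ [1/82, 7/82)
j=5 picked index 5: u0 ∈ [-13/328, 27/328)
j=6 picked index 6: u0 ∈ [-7/164, 13/164)
j=7 picked index 7: u0 ∈ [-15/328, 1/8)
intersection: [5/328, 15/328)

5/328 15/328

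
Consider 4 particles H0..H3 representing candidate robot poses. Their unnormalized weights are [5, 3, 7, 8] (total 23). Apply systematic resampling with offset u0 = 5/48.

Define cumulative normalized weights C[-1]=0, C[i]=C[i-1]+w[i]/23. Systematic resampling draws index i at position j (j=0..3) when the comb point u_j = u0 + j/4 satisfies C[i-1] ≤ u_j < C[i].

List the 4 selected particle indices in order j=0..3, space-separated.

0 2 2 3

C = [5/23, 8/23, 15/23, 1]
j=0: u_0=5/48 ∈ [0, 5/23) → index 0
j=1: u_1=17/48 ∈ [8/23, 15/23) → index 2
j=2: u_2=29/48 ∈ [8/23, 15/23) → index 2
j=3: u_3=41/48 ∈ [15/23, 1) → index 3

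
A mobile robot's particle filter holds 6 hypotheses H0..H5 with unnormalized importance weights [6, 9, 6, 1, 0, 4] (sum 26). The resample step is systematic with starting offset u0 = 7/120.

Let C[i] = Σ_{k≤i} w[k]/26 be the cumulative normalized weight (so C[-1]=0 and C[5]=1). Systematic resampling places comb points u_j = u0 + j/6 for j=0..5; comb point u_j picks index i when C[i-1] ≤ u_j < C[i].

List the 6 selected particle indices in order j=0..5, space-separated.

C = [3/13, 15/26, 21/26, 11/13, 11/13, 1]
j=0: u_0=7/120 ∈ [0, 3/13) → index 0
j=1: u_1=9/40 ∈ [0, 3/13) → index 0
j=2: u_2=47/120 ∈ [3/13, 15/26) → index 1
j=3: u_3=67/120 ∈ [3/13, 15/26) → index 1
j=4: u_4=29/40 ∈ [15/26, 21/26) → index 2
j=5: u_5=107/120 ∈ [11/13, 1) → index 5

0 0 1 1 2 5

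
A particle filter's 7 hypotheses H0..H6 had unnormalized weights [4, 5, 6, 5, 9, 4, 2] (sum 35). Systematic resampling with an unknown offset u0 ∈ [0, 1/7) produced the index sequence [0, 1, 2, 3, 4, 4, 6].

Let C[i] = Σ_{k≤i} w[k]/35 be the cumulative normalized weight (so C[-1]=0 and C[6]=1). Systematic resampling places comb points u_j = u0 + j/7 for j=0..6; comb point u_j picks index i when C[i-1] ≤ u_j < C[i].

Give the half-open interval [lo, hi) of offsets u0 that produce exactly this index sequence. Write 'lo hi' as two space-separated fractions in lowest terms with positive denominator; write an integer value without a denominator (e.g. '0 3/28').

3/35 4/35

C = [4/35, 9/35, 3/7, 4/7, 29/35, 33/35, 1]
j=0 picked index 0: u0 ∈ [0, 4/35)
j=1 picked index 1: u0 ∈ [-1/35, 4/35)
j=2 picked index 2: u0 ∈ [-1/35, 1/7)
j=3 picked index 3: u0 ∈ [0, 1/7)
j=4 picked index 4: u0 ∈ [0, 9/35)
j=5 picked index 4: u0 ∈ [-1/7, 4/35)
j=6 picked index 6: u0 ∈ [3/35, 1/7)
intersection: [3/35, 4/35)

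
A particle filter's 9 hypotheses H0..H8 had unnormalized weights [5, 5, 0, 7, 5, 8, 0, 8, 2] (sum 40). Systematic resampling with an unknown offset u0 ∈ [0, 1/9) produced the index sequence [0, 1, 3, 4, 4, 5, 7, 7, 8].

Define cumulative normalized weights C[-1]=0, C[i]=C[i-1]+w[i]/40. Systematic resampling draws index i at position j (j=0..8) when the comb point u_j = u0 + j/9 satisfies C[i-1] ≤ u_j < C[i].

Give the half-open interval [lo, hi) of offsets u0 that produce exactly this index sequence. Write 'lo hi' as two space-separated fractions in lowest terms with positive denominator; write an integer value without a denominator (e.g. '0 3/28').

11/120 19/180

C = [1/8, 1/4, 1/4, 17/40, 11/20, 3/4, 3/4, 19/20, 1]
j=0 picked index 0: u0 ∈ [0, 1/8)
j=1 picked index 1: u0 ∈ [1/72, 5/36)
j=2 picked index 3: u0 ∈ [1/36, 73/360)
j=3 picked index 4: u0 ∈ [11/120, 13/60)
j=4 picked index 4: u0 ∈ [-7/360, 19/180)
j=5 picked index 5: u0 ∈ [-1/180, 7/36)
j=6 picked index 7: u0 ∈ [1/12, 17/60)
j=7 picked index 7: u0 ∈ [-1/36, 31/180)
j=8 picked index 8: u0 ∈ [11/180, 1/9)
intersection: [11/120, 19/180)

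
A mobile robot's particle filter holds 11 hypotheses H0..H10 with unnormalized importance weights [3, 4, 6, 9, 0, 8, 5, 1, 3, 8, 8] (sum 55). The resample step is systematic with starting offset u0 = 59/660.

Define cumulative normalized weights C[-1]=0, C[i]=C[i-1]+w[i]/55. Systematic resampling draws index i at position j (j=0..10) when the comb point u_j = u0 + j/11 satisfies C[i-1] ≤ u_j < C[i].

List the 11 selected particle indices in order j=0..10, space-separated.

C = [3/55, 7/55, 13/55, 2/5, 2/5, 6/11, 7/11, 36/55, 39/55, 47/55, 1]
j=0: u_0=59/660 ∈ [3/55, 7/55) → index 1
j=1: u_1=119/660 ∈ [7/55, 13/55) → index 2
j=2: u_2=179/660 ∈ [13/55, 2/5) → index 3
j=3: u_3=239/660 ∈ [13/55, 2/5) → index 3
j=4: u_4=299/660 ∈ [2/5, 6/11) → index 5
j=5: u_5=359/660 ∈ [2/5, 6/11) → index 5
j=6: u_6=419/660 ∈ [6/11, 7/11) → index 6
j=7: u_7=479/660 ∈ [39/55, 47/55) → index 9
j=8: u_8=49/60 ∈ [39/55, 47/55) → index 9
j=9: u_9=599/660 ∈ [47/55, 1) → index 10
j=10: u_10=659/660 ∈ [47/55, 1) → index 10

1 2 3 3 5 5 6 9 9 10 10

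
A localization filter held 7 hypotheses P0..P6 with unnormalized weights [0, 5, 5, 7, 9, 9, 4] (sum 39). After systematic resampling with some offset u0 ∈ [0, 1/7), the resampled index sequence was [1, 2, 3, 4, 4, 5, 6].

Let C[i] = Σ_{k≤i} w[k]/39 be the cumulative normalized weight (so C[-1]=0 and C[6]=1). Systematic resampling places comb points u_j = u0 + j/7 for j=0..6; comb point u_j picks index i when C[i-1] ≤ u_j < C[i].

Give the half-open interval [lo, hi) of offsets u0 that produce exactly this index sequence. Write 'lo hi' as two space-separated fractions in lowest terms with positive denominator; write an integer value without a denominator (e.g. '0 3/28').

C = [0, 5/39, 10/39, 17/39, 2/3, 35/39, 1]
j=0 picked index 1: u0 ∈ [0, 5/39)
j=1 picked index 2: u0 ∈ [-4/273, 31/273)
j=2 picked index 3: u0 ∈ [-8/273, 41/273)
j=3 picked index 4: u0 ∈ [2/273, 5/21)
j=4 picked index 4: u0 ∈ [-37/273, 2/21)
j=5 picked index 5: u0 ∈ [-1/21, 50/273)
j=6 picked index 6: u0 ∈ [11/273, 1/7)
intersection: [11/273, 2/21)

11/273 2/21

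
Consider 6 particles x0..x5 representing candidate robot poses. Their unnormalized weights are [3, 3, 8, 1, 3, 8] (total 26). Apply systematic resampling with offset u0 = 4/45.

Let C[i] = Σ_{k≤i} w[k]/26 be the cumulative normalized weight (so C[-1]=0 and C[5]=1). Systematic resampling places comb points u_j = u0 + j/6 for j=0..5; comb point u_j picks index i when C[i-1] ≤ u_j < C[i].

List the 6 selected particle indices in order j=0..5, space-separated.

0 2 2 4 5 5

C = [3/26, 3/13, 7/13, 15/26, 9/13, 1]
j=0: u_0=4/45 ∈ [0, 3/26) → index 0
j=1: u_1=23/90 ∈ [3/13, 7/13) → index 2
j=2: u_2=19/45 ∈ [3/13, 7/13) → index 2
j=3: u_3=53/90 ∈ [15/26, 9/13) → index 4
j=4: u_4=34/45 ∈ [9/13, 1) → index 5
j=5: u_5=83/90 ∈ [9/13, 1) → index 5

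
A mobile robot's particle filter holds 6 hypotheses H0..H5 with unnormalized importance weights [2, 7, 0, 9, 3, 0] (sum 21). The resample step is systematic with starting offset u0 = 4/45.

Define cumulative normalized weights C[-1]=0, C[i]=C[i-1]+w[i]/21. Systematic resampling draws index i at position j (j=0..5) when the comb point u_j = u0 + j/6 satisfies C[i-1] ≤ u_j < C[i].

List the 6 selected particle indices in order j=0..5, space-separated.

C = [2/21, 3/7, 3/7, 6/7, 1, 1]
j=0: u_0=4/45 ∈ [0, 2/21) → index 0
j=1: u_1=23/90 ∈ [2/21, 3/7) → index 1
j=2: u_2=19/45 ∈ [2/21, 3/7) → index 1
j=3: u_3=53/90 ∈ [3/7, 6/7) → index 3
j=4: u_4=34/45 ∈ [3/7, 6/7) → index 3
j=5: u_5=83/90 ∈ [6/7, 1) → index 4

0 1 1 3 3 4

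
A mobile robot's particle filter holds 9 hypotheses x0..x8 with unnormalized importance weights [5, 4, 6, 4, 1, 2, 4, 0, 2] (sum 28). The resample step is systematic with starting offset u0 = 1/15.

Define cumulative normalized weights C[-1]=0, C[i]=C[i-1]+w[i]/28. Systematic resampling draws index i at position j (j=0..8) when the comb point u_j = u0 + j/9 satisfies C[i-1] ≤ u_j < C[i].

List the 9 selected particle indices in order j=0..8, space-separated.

0 0 1 2 2 3 5 6 8

C = [5/28, 9/28, 15/28, 19/28, 5/7, 11/14, 13/14, 13/14, 1]
j=0: u_0=1/15 ∈ [0, 5/28) → index 0
j=1: u_1=8/45 ∈ [0, 5/28) → index 0
j=2: u_2=13/45 ∈ [5/28, 9/28) → index 1
j=3: u_3=2/5 ∈ [9/28, 15/28) → index 2
j=4: u_4=23/45 ∈ [9/28, 15/28) → index 2
j=5: u_5=28/45 ∈ [15/28, 19/28) → index 3
j=6: u_6=11/15 ∈ [5/7, 11/14) → index 5
j=7: u_7=38/45 ∈ [11/14, 13/14) → index 6
j=8: u_8=43/45 ∈ [13/14, 1) → index 8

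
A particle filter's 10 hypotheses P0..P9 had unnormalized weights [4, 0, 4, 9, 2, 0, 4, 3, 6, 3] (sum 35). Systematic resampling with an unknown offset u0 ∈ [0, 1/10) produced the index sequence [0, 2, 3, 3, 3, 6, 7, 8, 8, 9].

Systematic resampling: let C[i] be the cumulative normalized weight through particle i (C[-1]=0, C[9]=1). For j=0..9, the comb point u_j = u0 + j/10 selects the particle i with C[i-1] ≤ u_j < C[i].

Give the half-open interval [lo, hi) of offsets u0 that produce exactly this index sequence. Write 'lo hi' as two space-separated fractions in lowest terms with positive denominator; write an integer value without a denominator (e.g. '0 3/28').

C = [4/35, 4/35, 8/35, 17/35, 19/35, 19/35, 23/35, 26/35, 32/35, 1]
j=0 picked index 0: u0 ∈ [0, 4/35)
j=1 picked index 2: u0 ∈ [1/70, 9/70)
j=2 picked index 3: u0 ∈ [1/35, 2/7)
j=3 picked index 3: u0 ∈ [-1/14, 13/70)
j=4 picked index 3: u0 ∈ [-6/35, 3/35)
j=5 picked index 6: u0 ∈ [3/70, 11/70)
j=6 picked index 7: u0 ∈ [2/35, 1/7)
j=7 picked index 8: u0 ∈ [3/70, 3/14)
j=8 picked index 8: u0 ∈ [-2/35, 4/35)
j=9 picked index 9: u0 ∈ [1/70, 1/10)
intersection: [2/35, 3/35)

2/35 3/35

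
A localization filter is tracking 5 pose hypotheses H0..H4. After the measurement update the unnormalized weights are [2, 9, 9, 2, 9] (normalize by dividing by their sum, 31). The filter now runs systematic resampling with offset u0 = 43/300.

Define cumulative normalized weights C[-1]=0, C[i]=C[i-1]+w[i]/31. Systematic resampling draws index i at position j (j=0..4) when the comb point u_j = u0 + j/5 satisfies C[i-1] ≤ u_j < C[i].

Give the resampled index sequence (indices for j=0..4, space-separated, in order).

C = [2/31, 11/31, 20/31, 22/31, 1]
j=0: u_0=43/300 ∈ [2/31, 11/31) → index 1
j=1: u_1=103/300 ∈ [2/31, 11/31) → index 1
j=2: u_2=163/300 ∈ [11/31, 20/31) → index 2
j=3: u_3=223/300 ∈ [22/31, 1) → index 4
j=4: u_4=283/300 ∈ [22/31, 1) → index 4

1 1 2 4 4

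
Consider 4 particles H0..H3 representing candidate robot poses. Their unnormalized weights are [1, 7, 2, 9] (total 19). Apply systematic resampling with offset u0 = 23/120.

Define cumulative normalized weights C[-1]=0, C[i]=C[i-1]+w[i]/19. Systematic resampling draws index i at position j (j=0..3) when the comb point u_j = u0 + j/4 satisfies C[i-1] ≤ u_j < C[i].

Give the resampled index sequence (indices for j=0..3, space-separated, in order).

1 2 3 3

C = [1/19, 8/19, 10/19, 1]
j=0: u_0=23/120 ∈ [1/19, 8/19) → index 1
j=1: u_1=53/120 ∈ [8/19, 10/19) → index 2
j=2: u_2=83/120 ∈ [10/19, 1) → index 3
j=3: u_3=113/120 ∈ [10/19, 1) → index 3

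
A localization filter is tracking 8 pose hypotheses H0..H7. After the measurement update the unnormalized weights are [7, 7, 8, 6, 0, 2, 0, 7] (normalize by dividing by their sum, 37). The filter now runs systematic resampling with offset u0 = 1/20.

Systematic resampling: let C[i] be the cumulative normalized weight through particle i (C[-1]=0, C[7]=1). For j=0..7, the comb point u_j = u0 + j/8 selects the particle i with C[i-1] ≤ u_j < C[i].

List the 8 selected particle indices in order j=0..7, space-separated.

C = [7/37, 14/37, 22/37, 28/37, 28/37, 30/37, 30/37, 1]
j=0: u_0=1/20 ∈ [0, 7/37) → index 0
j=1: u_1=7/40 ∈ [0, 7/37) → index 0
j=2: u_2=3/10 ∈ [7/37, 14/37) → index 1
j=3: u_3=17/40 ∈ [14/37, 22/37) → index 2
j=4: u_4=11/20 ∈ [14/37, 22/37) → index 2
j=5: u_5=27/40 ∈ [22/37, 28/37) → index 3
j=6: u_6=4/5 ∈ [28/37, 30/37) → index 5
j=7: u_7=37/40 ∈ [30/37, 1) → index 7

0 0 1 2 2 3 5 7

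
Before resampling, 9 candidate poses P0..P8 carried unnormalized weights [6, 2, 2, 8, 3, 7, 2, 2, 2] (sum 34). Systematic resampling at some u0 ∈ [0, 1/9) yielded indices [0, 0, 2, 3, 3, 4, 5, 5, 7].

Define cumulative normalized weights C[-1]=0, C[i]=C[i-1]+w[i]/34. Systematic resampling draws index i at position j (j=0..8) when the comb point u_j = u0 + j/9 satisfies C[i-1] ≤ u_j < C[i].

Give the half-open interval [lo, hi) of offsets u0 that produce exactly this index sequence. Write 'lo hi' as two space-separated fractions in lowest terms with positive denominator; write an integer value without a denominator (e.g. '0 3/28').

C = [3/17, 4/17, 5/17, 9/17, 21/34, 14/17, 15/17, 16/17, 1]
j=0 picked index 0: u0 ∈ [0, 3/17)
j=1 picked index 0: u0 ∈ [-1/9, 10/153)
j=2 picked index 2: u0 ∈ [2/153, 11/153)
j=3 picked index 3: u0 ∈ [-2/51, 10/51)
j=4 picked index 3: u0 ∈ [-23/153, 13/153)
j=5 picked index 4: u0 ∈ [-4/153, 19/306)
j=6 picked index 5: u0 ∈ [-5/102, 8/51)
j=7 picked index 5: u0 ∈ [-49/306, 7/153)
j=8 picked index 7: u0 ∈ [-1/153, 8/153)
intersection: [2/153, 7/153)

2/153 7/153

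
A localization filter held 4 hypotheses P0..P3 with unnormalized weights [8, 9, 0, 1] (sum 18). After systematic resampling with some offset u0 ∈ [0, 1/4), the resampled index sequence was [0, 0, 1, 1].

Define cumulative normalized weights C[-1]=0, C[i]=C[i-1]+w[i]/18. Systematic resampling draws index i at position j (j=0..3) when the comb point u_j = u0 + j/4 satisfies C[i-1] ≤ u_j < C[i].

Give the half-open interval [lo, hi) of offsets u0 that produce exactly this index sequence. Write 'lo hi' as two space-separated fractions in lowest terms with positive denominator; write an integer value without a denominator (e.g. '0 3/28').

0 7/36

C = [4/9, 17/18, 17/18, 1]
j=0 picked index 0: u0 ∈ [0, 4/9)
j=1 picked index 0: u0 ∈ [-1/4, 7/36)
j=2 picked index 1: u0 ∈ [-1/18, 4/9)
j=3 picked index 1: u0 ∈ [-11/36, 7/36)
intersection: [0, 7/36)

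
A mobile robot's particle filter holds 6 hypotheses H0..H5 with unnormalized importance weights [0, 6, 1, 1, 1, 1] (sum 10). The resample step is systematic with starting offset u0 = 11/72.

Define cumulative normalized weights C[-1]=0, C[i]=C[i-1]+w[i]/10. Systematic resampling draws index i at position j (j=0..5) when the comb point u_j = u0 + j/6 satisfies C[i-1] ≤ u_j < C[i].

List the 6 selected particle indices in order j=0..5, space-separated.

1 1 1 2 4 5

C = [0, 3/5, 7/10, 4/5, 9/10, 1]
j=0: u_0=11/72 ∈ [0, 3/5) → index 1
j=1: u_1=23/72 ∈ [0, 3/5) → index 1
j=2: u_2=35/72 ∈ [0, 3/5) → index 1
j=3: u_3=47/72 ∈ [3/5, 7/10) → index 2
j=4: u_4=59/72 ∈ [4/5, 9/10) → index 4
j=5: u_5=71/72 ∈ [9/10, 1) → index 5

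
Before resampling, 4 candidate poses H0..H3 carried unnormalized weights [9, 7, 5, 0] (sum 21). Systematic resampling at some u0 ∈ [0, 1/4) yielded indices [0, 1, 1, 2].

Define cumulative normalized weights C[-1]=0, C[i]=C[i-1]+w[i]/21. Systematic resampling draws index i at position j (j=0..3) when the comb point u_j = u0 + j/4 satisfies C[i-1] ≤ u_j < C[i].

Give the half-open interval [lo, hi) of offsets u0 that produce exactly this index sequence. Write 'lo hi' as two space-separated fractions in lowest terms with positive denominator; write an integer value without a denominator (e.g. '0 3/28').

5/28 1/4

C = [3/7, 16/21, 1, 1]
j=0 picked index 0: u0 ∈ [0, 3/7)
j=1 picked index 1: u0 ∈ [5/28, 43/84)
j=2 picked index 1: u0 ∈ [-1/14, 11/42)
j=3 picked index 2: u0 ∈ [1/84, 1/4)
intersection: [5/28, 1/4)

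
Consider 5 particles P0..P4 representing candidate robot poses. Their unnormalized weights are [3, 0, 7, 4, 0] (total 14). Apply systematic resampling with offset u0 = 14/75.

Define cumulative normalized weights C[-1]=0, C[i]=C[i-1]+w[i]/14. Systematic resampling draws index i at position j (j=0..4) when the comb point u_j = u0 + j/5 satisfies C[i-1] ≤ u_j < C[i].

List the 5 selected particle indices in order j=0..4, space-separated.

C = [3/14, 3/14, 5/7, 1, 1]
j=0: u_0=14/75 ∈ [0, 3/14) → index 0
j=1: u_1=29/75 ∈ [3/14, 5/7) → index 2
j=2: u_2=44/75 ∈ [3/14, 5/7) → index 2
j=3: u_3=59/75 ∈ [5/7, 1) → index 3
j=4: u_4=74/75 ∈ [5/7, 1) → index 3

0 2 2 3 3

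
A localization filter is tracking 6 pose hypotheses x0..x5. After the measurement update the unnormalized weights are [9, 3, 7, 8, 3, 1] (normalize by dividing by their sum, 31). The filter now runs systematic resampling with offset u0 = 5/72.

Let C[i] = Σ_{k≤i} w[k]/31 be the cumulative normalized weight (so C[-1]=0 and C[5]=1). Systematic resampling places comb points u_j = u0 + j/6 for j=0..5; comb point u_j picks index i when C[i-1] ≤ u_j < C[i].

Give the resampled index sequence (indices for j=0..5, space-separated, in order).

C = [9/31, 12/31, 19/31, 27/31, 30/31, 1]
j=0: u_0=5/72 ∈ [0, 9/31) → index 0
j=1: u_1=17/72 ∈ [0, 9/31) → index 0
j=2: u_2=29/72 ∈ [12/31, 19/31) → index 2
j=3: u_3=41/72 ∈ [12/31, 19/31) → index 2
j=4: u_4=53/72 ∈ [19/31, 27/31) → index 3
j=5: u_5=65/72 ∈ [27/31, 30/31) → index 4

0 0 2 2 3 4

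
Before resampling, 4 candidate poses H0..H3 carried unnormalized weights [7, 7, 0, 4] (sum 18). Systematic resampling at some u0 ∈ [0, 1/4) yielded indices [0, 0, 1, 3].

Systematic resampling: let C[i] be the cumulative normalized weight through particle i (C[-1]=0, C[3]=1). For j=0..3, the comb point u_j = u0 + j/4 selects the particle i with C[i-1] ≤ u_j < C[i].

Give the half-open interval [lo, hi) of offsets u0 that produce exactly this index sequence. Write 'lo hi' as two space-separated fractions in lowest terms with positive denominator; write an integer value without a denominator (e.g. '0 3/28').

C = [7/18, 7/9, 7/9, 1]
j=0 picked index 0: u0 ∈ [0, 7/18)
j=1 picked index 0: u0 ∈ [-1/4, 5/36)
j=2 picked index 1: u0 ∈ [-1/9, 5/18)
j=3 picked index 3: u0 ∈ [1/36, 1/4)
intersection: [1/36, 5/36)

1/36 5/36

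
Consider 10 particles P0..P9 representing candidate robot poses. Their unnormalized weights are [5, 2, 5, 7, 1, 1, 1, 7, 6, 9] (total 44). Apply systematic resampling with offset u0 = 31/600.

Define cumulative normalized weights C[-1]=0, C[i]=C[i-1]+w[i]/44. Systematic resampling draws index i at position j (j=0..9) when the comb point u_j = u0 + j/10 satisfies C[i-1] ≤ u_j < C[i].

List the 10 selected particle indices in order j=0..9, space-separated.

C = [5/44, 7/44, 3/11, 19/44, 5/11, 21/44, 1/2, 29/44, 35/44, 1]
j=0: u_0=31/600 ∈ [0, 5/44) → index 0
j=1: u_1=91/600 ∈ [5/44, 7/44) → index 1
j=2: u_2=151/600 ∈ [7/44, 3/11) → index 2
j=3: u_3=211/600 ∈ [3/11, 19/44) → index 3
j=4: u_4=271/600 ∈ [19/44, 5/11) → index 4
j=5: u_5=331/600 ∈ [1/2, 29/44) → index 7
j=6: u_6=391/600 ∈ [1/2, 29/44) → index 7
j=7: u_7=451/600 ∈ [29/44, 35/44) → index 8
j=8: u_8=511/600 ∈ [35/44, 1) → index 9
j=9: u_9=571/600 ∈ [35/44, 1) → index 9

0 1 2 3 4 7 7 8 9 9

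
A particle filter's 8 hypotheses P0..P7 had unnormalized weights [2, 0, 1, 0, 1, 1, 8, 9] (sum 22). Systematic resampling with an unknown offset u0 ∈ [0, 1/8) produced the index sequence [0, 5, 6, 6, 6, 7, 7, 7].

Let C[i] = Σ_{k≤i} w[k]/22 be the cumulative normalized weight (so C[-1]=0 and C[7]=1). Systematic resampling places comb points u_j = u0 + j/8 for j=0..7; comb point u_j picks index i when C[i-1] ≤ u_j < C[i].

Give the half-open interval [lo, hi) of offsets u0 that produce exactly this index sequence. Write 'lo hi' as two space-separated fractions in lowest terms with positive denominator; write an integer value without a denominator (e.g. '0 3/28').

5/88 1/11

C = [1/11, 1/11, 3/22, 3/22, 2/11, 5/22, 13/22, 1]
j=0 picked index 0: u0 ∈ [0, 1/11)
j=1 picked index 5: u0 ∈ [5/88, 9/88)
j=2 picked index 6: u0 ∈ [-1/44, 15/44)
j=3 picked index 6: u0 ∈ [-13/88, 19/88)
j=4 picked index 6: u0 ∈ [-3/11, 1/11)
j=5 picked index 7: u0 ∈ [-3/88, 3/8)
j=6 picked index 7: u0 ∈ [-7/44, 1/4)
j=7 picked index 7: u0 ∈ [-25/88, 1/8)
intersection: [5/88, 1/11)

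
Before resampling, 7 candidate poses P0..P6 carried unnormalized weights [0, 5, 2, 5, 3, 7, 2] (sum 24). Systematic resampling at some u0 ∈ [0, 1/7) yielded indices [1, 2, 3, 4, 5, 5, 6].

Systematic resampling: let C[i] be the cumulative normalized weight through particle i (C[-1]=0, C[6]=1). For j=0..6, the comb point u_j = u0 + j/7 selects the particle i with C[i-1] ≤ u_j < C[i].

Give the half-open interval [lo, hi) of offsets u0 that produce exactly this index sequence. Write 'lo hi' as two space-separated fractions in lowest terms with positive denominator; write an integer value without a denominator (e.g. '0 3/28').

1/14 1/7

C = [0, 5/24, 7/24, 1/2, 5/8, 11/12, 1]
j=0 picked index 1: u0 ∈ [0, 5/24)
j=1 picked index 2: u0 ∈ [11/168, 25/168)
j=2 picked index 3: u0 ∈ [1/168, 3/14)
j=3 picked index 4: u0 ∈ [1/14, 11/56)
j=4 picked index 5: u0 ∈ [3/56, 29/84)
j=5 picked index 5: u0 ∈ [-5/56, 17/84)
j=6 picked index 6: u0 ∈ [5/84, 1/7)
intersection: [1/14, 1/7)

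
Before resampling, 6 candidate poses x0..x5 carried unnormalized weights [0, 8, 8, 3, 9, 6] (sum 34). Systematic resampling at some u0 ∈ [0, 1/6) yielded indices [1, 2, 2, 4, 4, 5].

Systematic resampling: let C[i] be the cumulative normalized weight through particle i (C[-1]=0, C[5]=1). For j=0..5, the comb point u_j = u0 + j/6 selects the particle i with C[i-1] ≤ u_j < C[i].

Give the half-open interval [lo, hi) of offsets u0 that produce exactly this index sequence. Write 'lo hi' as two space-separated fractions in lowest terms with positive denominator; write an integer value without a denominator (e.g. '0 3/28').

C = [0, 4/17, 8/17, 19/34, 14/17, 1]
j=0 picked index 1: u0 ∈ [0, 4/17)
j=1 picked index 2: u0 ∈ [7/102, 31/102)
j=2 picked index 2: u0 ∈ [-5/51, 7/51)
j=3 picked index 4: u0 ∈ [1/17, 11/34)
j=4 picked index 4: u0 ∈ [-11/102, 8/51)
j=5 picked index 5: u0 ∈ [-1/102, 1/6)
intersection: [7/102, 7/51)

7/102 7/51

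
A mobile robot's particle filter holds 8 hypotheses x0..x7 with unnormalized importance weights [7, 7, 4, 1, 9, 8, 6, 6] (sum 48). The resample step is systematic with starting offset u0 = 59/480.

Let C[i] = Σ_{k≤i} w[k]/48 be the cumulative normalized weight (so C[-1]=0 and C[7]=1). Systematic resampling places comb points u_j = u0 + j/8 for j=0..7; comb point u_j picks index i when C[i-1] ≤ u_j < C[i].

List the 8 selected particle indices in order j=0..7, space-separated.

C = [7/48, 7/24, 3/8, 19/48, 7/12, 3/4, 7/8, 1]
j=0: u_0=59/480 ∈ [0, 7/48) → index 0
j=1: u_1=119/480 ∈ [7/48, 7/24) → index 1
j=2: u_2=179/480 ∈ [7/24, 3/8) → index 2
j=3: u_3=239/480 ∈ [19/48, 7/12) → index 4
j=4: u_4=299/480 ∈ [7/12, 3/4) → index 5
j=5: u_5=359/480 ∈ [7/12, 3/4) → index 5
j=6: u_6=419/480 ∈ [3/4, 7/8) → index 6
j=7: u_7=479/480 ∈ [7/8, 1) → index 7

0 1 2 4 5 5 6 7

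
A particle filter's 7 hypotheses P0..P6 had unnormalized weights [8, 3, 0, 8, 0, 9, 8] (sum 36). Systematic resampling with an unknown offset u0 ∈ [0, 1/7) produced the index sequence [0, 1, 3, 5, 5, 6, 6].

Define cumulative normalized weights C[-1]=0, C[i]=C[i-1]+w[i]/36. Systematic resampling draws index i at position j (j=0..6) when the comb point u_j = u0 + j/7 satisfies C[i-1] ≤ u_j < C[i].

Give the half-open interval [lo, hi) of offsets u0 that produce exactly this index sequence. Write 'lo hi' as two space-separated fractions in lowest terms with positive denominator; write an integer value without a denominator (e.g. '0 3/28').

25/252 1/7

C = [2/9, 11/36, 11/36, 19/36, 19/36, 7/9, 1]
j=0 picked index 0: u0 ∈ [0, 2/9)
j=1 picked index 1: u0 ∈ [5/63, 41/252)
j=2 picked index 3: u0 ∈ [5/252, 61/252)
j=3 picked index 5: u0 ∈ [25/252, 22/63)
j=4 picked index 5: u0 ∈ [-11/252, 13/63)
j=5 picked index 6: u0 ∈ [4/63, 2/7)
j=6 picked index 6: u0 ∈ [-5/63, 1/7)
intersection: [25/252, 1/7)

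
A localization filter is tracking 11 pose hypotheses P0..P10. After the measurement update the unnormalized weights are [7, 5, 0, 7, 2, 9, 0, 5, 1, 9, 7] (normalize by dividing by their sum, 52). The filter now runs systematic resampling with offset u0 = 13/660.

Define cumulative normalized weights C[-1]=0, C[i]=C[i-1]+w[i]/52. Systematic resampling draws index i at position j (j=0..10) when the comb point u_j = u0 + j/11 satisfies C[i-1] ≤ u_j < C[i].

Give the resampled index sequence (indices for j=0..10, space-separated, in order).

C = [7/52, 3/13, 3/13, 19/52, 21/52, 15/26, 15/26, 35/52, 9/13, 45/52, 1]
j=0: u_0=13/660 ∈ [0, 7/52) → index 0
j=1: u_1=73/660 ∈ [0, 7/52) → index 0
j=2: u_2=133/660 ∈ [7/52, 3/13) → index 1
j=3: u_3=193/660 ∈ [3/13, 19/52) → index 3
j=4: u_4=23/60 ∈ [19/52, 21/52) → index 4
j=5: u_5=313/660 ∈ [21/52, 15/26) → index 5
j=6: u_6=373/660 ∈ [21/52, 15/26) → index 5
j=7: u_7=433/660 ∈ [15/26, 35/52) → index 7
j=8: u_8=493/660 ∈ [9/13, 45/52) → index 9
j=9: u_9=553/660 ∈ [9/13, 45/52) → index 9
j=10: u_10=613/660 ∈ [45/52, 1) → index 10

0 0 1 3 4 5 5 7 9 9 10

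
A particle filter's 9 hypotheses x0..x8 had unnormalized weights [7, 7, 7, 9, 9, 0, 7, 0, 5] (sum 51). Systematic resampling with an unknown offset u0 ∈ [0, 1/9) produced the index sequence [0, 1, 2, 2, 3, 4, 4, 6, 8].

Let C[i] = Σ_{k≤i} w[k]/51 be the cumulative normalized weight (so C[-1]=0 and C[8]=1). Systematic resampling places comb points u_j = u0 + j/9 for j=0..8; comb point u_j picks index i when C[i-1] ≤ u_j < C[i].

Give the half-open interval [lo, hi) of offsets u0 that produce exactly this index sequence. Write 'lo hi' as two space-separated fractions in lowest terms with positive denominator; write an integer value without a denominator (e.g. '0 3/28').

8/153 4/51

C = [7/51, 14/51, 7/17, 10/17, 13/17, 13/17, 46/51, 46/51, 1]
j=0 picked index 0: u0 ∈ [0, 7/51)
j=1 picked index 1: u0 ∈ [4/153, 25/153)
j=2 picked index 2: u0 ∈ [8/153, 29/153)
j=3 picked index 2: u0 ∈ [-1/17, 4/51)
j=4 picked index 3: u0 ∈ [-5/153, 22/153)
j=5 picked index 4: u0 ∈ [5/153, 32/153)
j=6 picked index 4: u0 ∈ [-4/51, 5/51)
j=7 picked index 6: u0 ∈ [-2/153, 19/153)
j=8 picked index 8: u0 ∈ [2/153, 1/9)
intersection: [8/153, 4/51)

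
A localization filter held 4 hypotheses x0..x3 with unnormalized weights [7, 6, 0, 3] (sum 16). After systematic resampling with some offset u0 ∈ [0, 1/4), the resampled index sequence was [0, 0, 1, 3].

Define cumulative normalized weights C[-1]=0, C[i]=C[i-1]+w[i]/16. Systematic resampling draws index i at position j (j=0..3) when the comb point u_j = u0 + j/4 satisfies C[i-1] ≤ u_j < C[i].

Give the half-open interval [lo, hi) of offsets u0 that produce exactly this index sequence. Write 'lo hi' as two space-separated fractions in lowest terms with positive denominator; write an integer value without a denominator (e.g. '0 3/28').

C = [7/16, 13/16, 13/16, 1]
j=0 picked index 0: u0 ∈ [0, 7/16)
j=1 picked index 0: u0 ∈ [-1/4, 3/16)
j=2 picked index 1: u0 ∈ [-1/16, 5/16)
j=3 picked index 3: u0 ∈ [1/16, 1/4)
intersection: [1/16, 3/16)

1/16 3/16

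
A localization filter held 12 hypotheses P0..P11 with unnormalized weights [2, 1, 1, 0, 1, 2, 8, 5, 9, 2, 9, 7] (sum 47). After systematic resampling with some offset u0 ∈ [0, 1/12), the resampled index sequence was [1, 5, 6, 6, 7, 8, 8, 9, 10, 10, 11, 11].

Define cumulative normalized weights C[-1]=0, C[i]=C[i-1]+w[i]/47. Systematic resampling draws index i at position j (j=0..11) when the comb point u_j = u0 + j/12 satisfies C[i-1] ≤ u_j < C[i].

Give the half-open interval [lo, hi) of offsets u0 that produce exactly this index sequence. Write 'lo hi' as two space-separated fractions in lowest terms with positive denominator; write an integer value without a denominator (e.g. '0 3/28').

2/47 3/47

C = [2/47, 3/47, 4/47, 4/47, 5/47, 7/47, 15/47, 20/47, 29/47, 31/47, 40/47, 1]
j=0 picked index 1: u0 ∈ [2/47, 3/47)
j=1 picked index 5: u0 ∈ [13/564, 37/564)
j=2 picked index 6: u0 ∈ [-5/282, 43/282)
j=3 picked index 6: u0 ∈ [-19/188, 13/188)
j=4 picked index 7: u0 ∈ [-2/141, 13/141)
j=5 picked index 8: u0 ∈ [5/564, 113/564)
j=6 picked index 8: u0 ∈ [-7/94, 11/94)
j=7 picked index 9: u0 ∈ [19/564, 43/564)
j=8 picked index 10: u0 ∈ [-1/141, 26/141)
j=9 picked index 10: u0 ∈ [-17/188, 19/188)
j=10 picked index 11: u0 ∈ [5/282, 1/6)
j=11 picked index 11: u0 ∈ [-37/564, 1/12)
intersection: [2/47, 3/47)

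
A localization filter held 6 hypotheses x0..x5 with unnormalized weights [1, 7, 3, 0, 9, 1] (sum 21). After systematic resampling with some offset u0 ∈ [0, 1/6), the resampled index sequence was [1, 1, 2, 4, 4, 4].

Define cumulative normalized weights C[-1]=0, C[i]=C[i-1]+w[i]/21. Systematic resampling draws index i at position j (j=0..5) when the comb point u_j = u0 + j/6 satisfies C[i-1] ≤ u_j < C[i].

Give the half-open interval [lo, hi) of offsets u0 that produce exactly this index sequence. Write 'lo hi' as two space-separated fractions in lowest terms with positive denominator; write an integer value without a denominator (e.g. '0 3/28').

C = [1/21, 8/21, 11/21, 11/21, 20/21, 1]
j=0 picked index 1: u0 ∈ [1/21, 8/21)
j=1 picked index 1: u0 ∈ [-5/42, 3/14)
j=2 picked index 2: u0 ∈ [1/21, 4/21)
j=3 picked index 4: u0 ∈ [1/42, 19/42)
j=4 picked index 4: u0 ∈ [-1/7, 2/7)
j=5 picked index 4: u0 ∈ [-13/42, 5/42)
intersection: [1/21, 5/42)

1/21 5/42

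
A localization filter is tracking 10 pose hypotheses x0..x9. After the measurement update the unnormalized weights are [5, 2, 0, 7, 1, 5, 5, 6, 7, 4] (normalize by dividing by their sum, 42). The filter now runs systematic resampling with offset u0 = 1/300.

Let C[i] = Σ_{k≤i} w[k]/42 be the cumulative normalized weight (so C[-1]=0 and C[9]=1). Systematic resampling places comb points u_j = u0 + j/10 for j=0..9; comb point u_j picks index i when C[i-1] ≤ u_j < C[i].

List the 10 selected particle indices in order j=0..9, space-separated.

0 0 3 3 5 6 7 7 8 8

C = [5/42, 1/6, 1/6, 1/3, 5/14, 10/21, 25/42, 31/42, 19/21, 1]
j=0: u_0=1/300 ∈ [0, 5/42) → index 0
j=1: u_1=31/300 ∈ [0, 5/42) → index 0
j=2: u_2=61/300 ∈ [1/6, 1/3) → index 3
j=3: u_3=91/300 ∈ [1/6, 1/3) → index 3
j=4: u_4=121/300 ∈ [5/14, 10/21) → index 5
j=5: u_5=151/300 ∈ [10/21, 25/42) → index 6
j=6: u_6=181/300 ∈ [25/42, 31/42) → index 7
j=7: u_7=211/300 ∈ [25/42, 31/42) → index 7
j=8: u_8=241/300 ∈ [31/42, 19/21) → index 8
j=9: u_9=271/300 ∈ [31/42, 19/21) → index 8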